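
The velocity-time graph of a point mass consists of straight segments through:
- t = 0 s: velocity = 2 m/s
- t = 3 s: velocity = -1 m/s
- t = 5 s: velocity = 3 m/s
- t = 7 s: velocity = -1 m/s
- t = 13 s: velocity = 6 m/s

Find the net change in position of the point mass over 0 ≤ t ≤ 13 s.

Net displacement equals the area under the velocity-time graph (areas below the axis count negative).
0–3 s: ½(2 + -1)(3) = 1.5 m
3–5 s: ½(-1 + 3)(2) = 2 m
5–7 s: ½(3 + -1)(2) = 2 m
7–13 s: ½(-1 + 6)(6) = 15 m
Net displacement = 20.5 m

20.5 m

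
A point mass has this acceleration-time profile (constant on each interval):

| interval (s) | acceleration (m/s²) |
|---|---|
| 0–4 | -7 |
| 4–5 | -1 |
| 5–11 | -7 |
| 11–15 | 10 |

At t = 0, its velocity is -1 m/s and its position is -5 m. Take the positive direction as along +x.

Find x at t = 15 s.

On each constant-a segment, Δv = aΔt and Δx = v₀Δt + ½aΔt²; chain segment to segment.
0–4 s: v starts -1 m/s; Δx = -1·4 + ½·-7·4² = -60 m; v ends -29 m/s.
4–5 s: v starts -29 m/s; Δx = -29·1 + ½·-1·1² = -29.5 m; v ends -30 m/s.
5–11 s: v starts -30 m/s; Δx = -30·6 + ½·-7·6² = -306 m; v ends -72 m/s.
11–15 s: v starts -72 m/s; Δx = -72·4 + ½·10·4² = -208 m; v ends -32 m/s.
x(15) = -5 + Σ Δx = -608.5 m.

-608.5 m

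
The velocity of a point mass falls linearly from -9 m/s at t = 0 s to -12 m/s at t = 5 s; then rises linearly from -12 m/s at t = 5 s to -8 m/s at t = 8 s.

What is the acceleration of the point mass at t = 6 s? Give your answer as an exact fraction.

Acceleration is the slope of the v-t graph on 5–8 s: (-8 − -12)/(8 − 5) = 4/3 m/s².

4/3 m/s²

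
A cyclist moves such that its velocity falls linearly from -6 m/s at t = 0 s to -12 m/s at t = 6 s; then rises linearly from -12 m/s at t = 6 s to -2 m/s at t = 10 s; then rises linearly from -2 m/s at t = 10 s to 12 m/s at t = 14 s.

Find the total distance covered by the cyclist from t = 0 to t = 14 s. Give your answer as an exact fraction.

Total distance travelled is ∫|v| dt — sum the magnitudes of each area piece.
0–6 s: |½(-6 + -12)(6)| = 54 m
6–10 s: |½(-12 + -2)(4)| = 28 m
10–14 s: v = 0 at t = 74/7 s; triangle areas 4/7 + 144/7 = 148/7 m
Total distance = 722/7 m

722/7 m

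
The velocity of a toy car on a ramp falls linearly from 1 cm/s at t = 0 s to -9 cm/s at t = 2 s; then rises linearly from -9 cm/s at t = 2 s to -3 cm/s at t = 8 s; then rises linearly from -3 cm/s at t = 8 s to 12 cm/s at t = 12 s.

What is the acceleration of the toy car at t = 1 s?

Acceleration is the slope of the v-t graph on 0–2 s: (-9 − 1)/(2 − 0) = -5 cm/s².

-5 cm/s²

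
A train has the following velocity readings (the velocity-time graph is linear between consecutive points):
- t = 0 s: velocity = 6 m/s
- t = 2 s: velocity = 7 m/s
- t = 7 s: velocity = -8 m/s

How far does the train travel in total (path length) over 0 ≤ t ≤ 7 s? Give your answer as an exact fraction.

191/6 m

Distance (not displacement) is the total path length: add the absolute areas under v-t.
0–2 s: |½(6 + 7)(2)| = 13 m
2–7 s: v = 0 at t = 13/3 s; triangle areas 49/6 + 32/3 = 113/6 m
Total distance = 191/6 m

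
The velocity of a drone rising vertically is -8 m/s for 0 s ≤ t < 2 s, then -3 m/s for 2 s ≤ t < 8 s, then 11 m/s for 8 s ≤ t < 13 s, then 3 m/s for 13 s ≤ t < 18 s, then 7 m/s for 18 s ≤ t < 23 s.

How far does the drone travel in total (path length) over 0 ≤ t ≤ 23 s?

139 m

Total distance travelled is ∫|v| dt — sum the magnitudes of each area piece.
0–2 s: |-8| × 2 = 16 m
2–8 s: |-3| × 6 = 18 m
8–13 s: |11| × 5 = 55 m
13–18 s: |3| × 5 = 15 m
18–23 s: |7| × 5 = 35 m
Total distance = 139 m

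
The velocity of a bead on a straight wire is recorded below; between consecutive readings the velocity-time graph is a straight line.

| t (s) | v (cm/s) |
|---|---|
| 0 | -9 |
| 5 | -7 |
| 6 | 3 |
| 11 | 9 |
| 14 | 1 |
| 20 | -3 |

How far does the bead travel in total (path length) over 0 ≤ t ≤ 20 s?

Total distance travelled is ∫|v| dt — sum the magnitudes of each area piece.
0–5 s: |½(-9 + -7)(5)| = 40 cm
5–6 s: v = 0 at t = 5.7 s; triangle areas 2.45 + 0.45 = 2.9 cm
6–11 s: |½(3 + 9)(5)| = 30 cm
11–14 s: |½(9 + 1)(3)| = 15 cm
14–20 s: v = 0 at t = 15.5 s; triangle areas 0.75 + 6.75 = 7.5 cm
Total distance = 95.4 cm

95.4 cm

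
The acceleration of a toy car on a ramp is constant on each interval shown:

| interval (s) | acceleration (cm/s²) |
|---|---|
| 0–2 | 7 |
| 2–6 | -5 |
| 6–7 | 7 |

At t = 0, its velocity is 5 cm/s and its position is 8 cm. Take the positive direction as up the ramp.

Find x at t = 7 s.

On each constant-a segment, Δv = aΔt and Δx = v₀Δt + ½aΔt²; chain segment to segment.
0–2 s: v starts 5 cm/s; Δx = 5·2 + ½·7·2² = 24 cm; v ends 19 cm/s.
2–6 s: v starts 19 cm/s; Δx = 19·4 + ½·-5·4² = 36 cm; v ends -1 cm/s.
6–7 s: v starts -1 cm/s; Δx = -1·1 + ½·7·1² = 2.5 cm; v ends 6 cm/s.
x(7) = 8 + Σ Δx = 70.5 cm.

70.5 cm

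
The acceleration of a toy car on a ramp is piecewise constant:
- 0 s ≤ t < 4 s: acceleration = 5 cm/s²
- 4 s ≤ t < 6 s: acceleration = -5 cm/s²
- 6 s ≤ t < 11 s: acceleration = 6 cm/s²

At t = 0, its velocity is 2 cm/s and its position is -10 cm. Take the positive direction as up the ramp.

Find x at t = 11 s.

207 cm

On each constant-a segment, Δv = aΔt and Δx = v₀Δt + ½aΔt²; chain segment to segment.
0–4 s: v starts 2 cm/s; Δx = 2·4 + ½·5·4² = 48 cm; v ends 22 cm/s.
4–6 s: v starts 22 cm/s; Δx = 22·2 + ½·-5·2² = 34 cm; v ends 12 cm/s.
6–11 s: v starts 12 cm/s; Δx = 12·5 + ½·6·5² = 135 cm; v ends 42 cm/s.
x(11) = -10 + Σ Δx = 207 cm.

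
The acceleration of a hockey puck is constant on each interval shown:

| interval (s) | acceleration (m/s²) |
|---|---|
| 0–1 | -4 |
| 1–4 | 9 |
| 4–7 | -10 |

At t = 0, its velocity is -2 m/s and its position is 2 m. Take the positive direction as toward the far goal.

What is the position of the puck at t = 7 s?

On each constant-a segment, Δv = aΔt and Δx = v₀Δt + ½aΔt²; chain segment to segment.
0–1 s: v starts -2 m/s; Δx = -2·1 + ½·-4·1² = -4 m; v ends -6 m/s.
1–4 s: v starts -6 m/s; Δx = -6·3 + ½·9·3² = 22.5 m; v ends 21 m/s.
4–7 s: v starts 21 m/s; Δx = 21·3 + ½·-10·3² = 18 m; v ends -9 m/s.
x(7) = 2 + Σ Δx = 38.5 m.

38.5 m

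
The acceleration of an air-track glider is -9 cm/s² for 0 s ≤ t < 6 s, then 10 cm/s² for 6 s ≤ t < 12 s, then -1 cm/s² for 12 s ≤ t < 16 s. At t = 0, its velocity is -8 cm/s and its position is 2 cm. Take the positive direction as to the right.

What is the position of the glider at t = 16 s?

-416 cm

On each constant-a segment, Δv = aΔt and Δx = v₀Δt + ½aΔt²; chain segment to segment.
0–6 s: v starts -8 cm/s; Δx = -8·6 + ½·-9·6² = -210 cm; v ends -62 cm/s.
6–12 s: v starts -62 cm/s; Δx = -62·6 + ½·10·6² = -192 cm; v ends -2 cm/s.
12–16 s: v starts -2 cm/s; Δx = -2·4 + ½·-1·4² = -16 cm; v ends -6 cm/s.
x(16) = 2 + Σ Δx = -416 cm.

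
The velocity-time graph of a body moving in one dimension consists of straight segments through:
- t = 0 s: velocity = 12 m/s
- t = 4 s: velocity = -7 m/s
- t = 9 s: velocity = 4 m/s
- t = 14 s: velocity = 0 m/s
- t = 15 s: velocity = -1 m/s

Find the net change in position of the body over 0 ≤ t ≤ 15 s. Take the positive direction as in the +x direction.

Net displacement equals the area under the velocity-time graph (areas below the axis count negative).
0–4 s: ½(12 + -7)(4) = 10 m
4–9 s: ½(-7 + 4)(5) = -7.5 m
9–14 s: ½(4 + 0)(5) = 10 m
14–15 s: ½(0 + -1)(1) = -0.5 m
Net displacement = 12 m

12 m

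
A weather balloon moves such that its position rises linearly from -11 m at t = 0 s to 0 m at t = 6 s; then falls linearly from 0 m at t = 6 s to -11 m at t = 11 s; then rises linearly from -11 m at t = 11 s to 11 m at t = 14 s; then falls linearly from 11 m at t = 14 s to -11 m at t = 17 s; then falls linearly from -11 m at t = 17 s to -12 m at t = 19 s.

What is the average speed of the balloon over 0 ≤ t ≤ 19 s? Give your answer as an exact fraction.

Average speed = (total path length)/(elapsed time); on a piecewise-linear x-t graph the path length is Σ|Δx|.
0–6 s: |Δx| = |0 − -11| = 11 m
6–11 s: |Δx| = |-11 − 0| = 11 m
11–14 s: |Δx| = |11 − -11| = 22 m
14–17 s: |Δx| = |-11 − 11| = 22 m
17–19 s: |Δx| = |-12 − -11| = 1 m
Total path = 67 m; average speed = 67/19 = 67/19 m/s.

67/19 m/s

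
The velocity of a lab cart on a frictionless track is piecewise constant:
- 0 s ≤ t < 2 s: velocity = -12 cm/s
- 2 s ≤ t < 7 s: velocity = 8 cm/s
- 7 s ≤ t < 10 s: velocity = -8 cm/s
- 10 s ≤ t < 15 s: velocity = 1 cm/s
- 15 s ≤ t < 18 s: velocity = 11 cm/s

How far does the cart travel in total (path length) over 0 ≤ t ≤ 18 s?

Total distance travelled is ∫|v| dt — sum the magnitudes of each area piece.
0–2 s: |-12| × 2 = 24 cm
2–7 s: |8| × 5 = 40 cm
7–10 s: |-8| × 3 = 24 cm
10–15 s: |1| × 5 = 5 cm
15–18 s: |11| × 3 = 33 cm
Total distance = 126 cm

126 cm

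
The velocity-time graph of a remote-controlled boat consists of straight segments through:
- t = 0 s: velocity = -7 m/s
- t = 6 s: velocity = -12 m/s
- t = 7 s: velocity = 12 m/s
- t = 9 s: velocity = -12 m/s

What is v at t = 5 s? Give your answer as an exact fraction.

-67/6 m/s

On 0–6 s the graph is linear from -7 to -12 m/s: v(5) = -7 + (-12 − -7)·(5 − 0)/(6 − 0) = -67/6 m/s.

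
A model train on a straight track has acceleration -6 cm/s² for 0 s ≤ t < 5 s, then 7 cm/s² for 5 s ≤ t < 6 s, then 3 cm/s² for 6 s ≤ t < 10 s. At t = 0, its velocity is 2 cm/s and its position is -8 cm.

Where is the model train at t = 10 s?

On each constant-a segment, Δv = aΔt and Δx = v₀Δt + ½aΔt²; chain segment to segment.
0–5 s: v starts 2 cm/s; Δx = 2·5 + ½·-6·5² = -65 cm; v ends -28 cm/s.
5–6 s: v starts -28 cm/s; Δx = -28·1 + ½·7·1² = -24.5 cm; v ends -21 cm/s.
6–10 s: v starts -21 cm/s; Δx = -21·4 + ½·3·4² = -60 cm; v ends -9 cm/s.
x(10) = -8 + Σ Δx = -157.5 cm.

-157.5 cm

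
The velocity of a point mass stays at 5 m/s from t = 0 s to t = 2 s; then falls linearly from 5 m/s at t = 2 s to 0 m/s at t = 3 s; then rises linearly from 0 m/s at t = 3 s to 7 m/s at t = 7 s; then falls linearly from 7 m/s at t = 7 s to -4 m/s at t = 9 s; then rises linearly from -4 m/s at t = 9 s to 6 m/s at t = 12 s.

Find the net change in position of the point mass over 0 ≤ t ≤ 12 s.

Net displacement equals the area under the velocity-time graph (areas below the axis count negative).
0–2 s: 5 × 2 = 10 m
2–3 s: ½(5 + 0)(1) = 2.5 m
3–7 s: ½(0 + 7)(4) = 14 m
7–9 s: ½(7 + -4)(2) = 3 m
9–12 s: ½(-4 + 6)(3) = 3 m
Net displacement = 32.5 m

32.5 m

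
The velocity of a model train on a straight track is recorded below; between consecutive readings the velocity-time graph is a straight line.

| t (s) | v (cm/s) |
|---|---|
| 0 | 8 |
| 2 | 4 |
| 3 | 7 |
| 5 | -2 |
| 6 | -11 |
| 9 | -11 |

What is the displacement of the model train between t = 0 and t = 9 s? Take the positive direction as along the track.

Displacement is the signed area under the v-t curve.
0–2 s: ½(8 + 4)(2) = 12 cm
2–3 s: ½(4 + 7)(1) = 5.5 cm
3–5 s: ½(7 + -2)(2) = 5 cm
5–6 s: ½(-2 + -11)(1) = -6.5 cm
6–9 s: -11 × 3 = -33 cm
Net displacement = -17 cm

-17 cm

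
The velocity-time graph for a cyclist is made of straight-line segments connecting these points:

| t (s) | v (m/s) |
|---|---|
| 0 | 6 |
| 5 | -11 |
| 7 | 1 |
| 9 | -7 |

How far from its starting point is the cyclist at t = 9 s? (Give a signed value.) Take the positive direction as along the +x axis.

Net displacement equals the area under the velocity-time graph (areas below the axis count negative).
0–5 s: ½(6 + -11)(5) = -12.5 m
5–7 s: ½(-11 + 1)(2) = -10 m
7–9 s: ½(1 + -7)(2) = -6 m
Net displacement = -28.5 m

-28.5 m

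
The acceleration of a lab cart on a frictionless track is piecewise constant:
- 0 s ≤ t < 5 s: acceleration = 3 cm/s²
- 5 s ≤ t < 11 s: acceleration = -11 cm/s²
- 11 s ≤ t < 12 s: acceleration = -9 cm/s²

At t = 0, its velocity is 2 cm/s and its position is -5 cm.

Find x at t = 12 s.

On each constant-a segment, Δv = aΔt and Δx = v₀Δt + ½aΔt²; chain segment to segment.
0–5 s: v starts 2 cm/s; Δx = 2·5 + ½·3·5² = 47.5 cm; v ends 17 cm/s.
5–11 s: v starts 17 cm/s; Δx = 17·6 + ½·-11·6² = -96 cm; v ends -49 cm/s.
11–12 s: v starts -49 cm/s; Δx = -49·1 + ½·-9·1² = -53.5 cm; v ends -58 cm/s.
x(12) = -5 + Σ Δx = -107 cm.

-107 cm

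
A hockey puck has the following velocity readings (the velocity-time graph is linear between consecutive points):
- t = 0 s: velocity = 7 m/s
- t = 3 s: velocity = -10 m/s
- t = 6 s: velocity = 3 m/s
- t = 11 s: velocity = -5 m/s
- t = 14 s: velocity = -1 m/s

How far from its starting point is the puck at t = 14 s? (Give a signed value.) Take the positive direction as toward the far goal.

Net displacement equals the area under the velocity-time graph (areas below the axis count negative).
0–3 s: ½(7 + -10)(3) = -4.5 m
3–6 s: ½(-10 + 3)(3) = -10.5 m
6–11 s: ½(3 + -5)(5) = -5 m
11–14 s: ½(-5 + -1)(3) = -9 m
Net displacement = -29 m

-29 m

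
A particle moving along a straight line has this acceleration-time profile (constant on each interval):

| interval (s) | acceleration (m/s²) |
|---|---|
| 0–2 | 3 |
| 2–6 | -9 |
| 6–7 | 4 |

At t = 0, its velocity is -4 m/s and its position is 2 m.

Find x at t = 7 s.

-96 m

On each constant-a segment, Δv = aΔt and Δx = v₀Δt + ½aΔt²; chain segment to segment.
0–2 s: v starts -4 m/s; Δx = -4·2 + ½·3·2² = -2 m; v ends 2 m/s.
2–6 s: v starts 2 m/s; Δx = 2·4 + ½·-9·4² = -64 m; v ends -34 m/s.
6–7 s: v starts -34 m/s; Δx = -34·1 + ½·4·1² = -32 m; v ends -30 m/s.
x(7) = 2 + Σ Δx = -96 m.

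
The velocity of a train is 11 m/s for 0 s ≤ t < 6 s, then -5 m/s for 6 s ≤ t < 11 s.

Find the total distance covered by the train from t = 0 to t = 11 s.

91 m

Total distance travelled is ∫|v| dt — sum the magnitudes of each area piece.
0–6 s: |11| × 6 = 66 m
6–11 s: |-5| × 5 = 25 m
Total distance = 91 m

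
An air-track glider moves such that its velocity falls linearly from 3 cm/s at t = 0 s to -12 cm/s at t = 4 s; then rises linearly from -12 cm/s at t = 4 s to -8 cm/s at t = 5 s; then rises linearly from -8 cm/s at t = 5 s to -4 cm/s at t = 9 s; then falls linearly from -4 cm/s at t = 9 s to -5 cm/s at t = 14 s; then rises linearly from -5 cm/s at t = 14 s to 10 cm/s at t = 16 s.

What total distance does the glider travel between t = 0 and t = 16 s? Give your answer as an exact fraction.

2557/30 cm

Total distance travelled is ∫|v| dt — sum the magnitudes of each area piece.
0–4 s: v = 0 at t = 0.8 s; triangle areas 1.2 + 19.2 = 20.4 cm
4–5 s: |½(-12 + -8)(1)| = 10 cm
5–9 s: |½(-8 + -4)(4)| = 24 cm
9–14 s: |½(-4 + -5)(5)| = 22.5 cm
14–16 s: v = 0 at t = 44/3 s; triangle areas 5/3 + 20/3 = 25/3 cm
Total distance = 2557/30 cm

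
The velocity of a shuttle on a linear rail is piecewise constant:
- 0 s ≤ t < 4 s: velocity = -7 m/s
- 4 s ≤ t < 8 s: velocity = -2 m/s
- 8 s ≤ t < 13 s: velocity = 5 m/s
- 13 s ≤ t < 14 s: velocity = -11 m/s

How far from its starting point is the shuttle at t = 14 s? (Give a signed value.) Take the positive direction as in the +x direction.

Net displacement equals the area under the velocity-time graph (areas below the axis count negative).
0–4 s: -7 × 4 = -28 m
4–8 s: -2 × 4 = -8 m
8–13 s: 5 × 5 = 25 m
13–14 s: -11 × 1 = -11 m
Net displacement = -22 m

-22 m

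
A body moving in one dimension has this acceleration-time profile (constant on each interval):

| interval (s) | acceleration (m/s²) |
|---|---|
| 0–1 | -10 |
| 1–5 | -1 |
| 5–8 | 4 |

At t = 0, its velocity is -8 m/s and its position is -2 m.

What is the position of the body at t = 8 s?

-143 m

On each constant-a segment, Δv = aΔt and Δx = v₀Δt + ½aΔt²; chain segment to segment.
0–1 s: v starts -8 m/s; Δx = -8·1 + ½·-10·1² = -13 m; v ends -18 m/s.
1–5 s: v starts -18 m/s; Δx = -18·4 + ½·-1·4² = -80 m; v ends -22 m/s.
5–8 s: v starts -22 m/s; Δx = -22·3 + ½·4·3² = -48 m; v ends -10 m/s.
x(8) = -2 + Σ Δx = -143 m.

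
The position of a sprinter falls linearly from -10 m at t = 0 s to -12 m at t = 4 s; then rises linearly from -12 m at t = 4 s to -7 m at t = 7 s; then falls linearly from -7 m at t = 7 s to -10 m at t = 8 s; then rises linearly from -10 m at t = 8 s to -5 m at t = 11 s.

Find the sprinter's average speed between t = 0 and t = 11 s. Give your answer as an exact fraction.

Average speed = (total path length)/(elapsed time); on a piecewise-linear x-t graph the path length is Σ|Δx|.
0–4 s: |Δx| = |-12 − -10| = 2 m
4–7 s: |Δx| = |-7 − -12| = 5 m
7–8 s: |Δx| = |-10 − -7| = 3 m
8–11 s: |Δx| = |-5 − -10| = 5 m
Total path = 15 m; average speed = 15/11 = 15/11 m/s.

15/11 m/s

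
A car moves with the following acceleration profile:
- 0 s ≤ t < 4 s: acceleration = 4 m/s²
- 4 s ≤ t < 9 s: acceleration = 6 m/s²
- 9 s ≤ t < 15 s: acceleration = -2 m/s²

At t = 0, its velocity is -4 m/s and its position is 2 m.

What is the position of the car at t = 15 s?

369 m

On each constant-a segment, Δv = aΔt and Δx = v₀Δt + ½aΔt²; chain segment to segment.
0–4 s: v starts -4 m/s; Δx = -4·4 + ½·4·4² = 16 m; v ends 12 m/s.
4–9 s: v starts 12 m/s; Δx = 12·5 + ½·6·5² = 135 m; v ends 42 m/s.
9–15 s: v starts 42 m/s; Δx = 42·6 + ½·-2·6² = 216 m; v ends 30 m/s.
x(15) = 2 + Σ Δx = 369 m.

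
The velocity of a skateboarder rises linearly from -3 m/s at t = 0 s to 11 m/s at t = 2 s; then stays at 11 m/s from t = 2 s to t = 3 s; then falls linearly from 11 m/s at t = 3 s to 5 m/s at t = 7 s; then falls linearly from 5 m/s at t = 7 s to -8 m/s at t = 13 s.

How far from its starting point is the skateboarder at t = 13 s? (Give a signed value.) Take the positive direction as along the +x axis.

42 m

Displacement is the signed area under the v-t curve.
0–2 s: ½(-3 + 11)(2) = 8 m
2–3 s: 11 × 1 = 11 m
3–7 s: ½(11 + 5)(4) = 32 m
7–13 s: ½(5 + -8)(6) = -9 m
Net displacement = 42 m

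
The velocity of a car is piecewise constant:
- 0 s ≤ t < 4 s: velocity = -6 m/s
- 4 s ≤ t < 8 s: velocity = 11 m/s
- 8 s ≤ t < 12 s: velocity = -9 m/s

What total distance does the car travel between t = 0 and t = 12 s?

104 m

Total distance travelled is ∫|v| dt — sum the magnitudes of each area piece.
0–4 s: |-6| × 4 = 24 m
4–8 s: |11| × 4 = 44 m
8–12 s: |-9| × 4 = 36 m
Total distance = 104 m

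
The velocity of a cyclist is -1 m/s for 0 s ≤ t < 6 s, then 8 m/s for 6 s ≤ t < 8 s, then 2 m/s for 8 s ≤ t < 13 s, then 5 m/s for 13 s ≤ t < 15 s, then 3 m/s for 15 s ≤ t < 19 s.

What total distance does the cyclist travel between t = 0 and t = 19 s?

54 m

Total distance travelled is ∫|v| dt — sum the magnitudes of each area piece.
0–6 s: |-1| × 6 = 6 m
6–8 s: |8| × 2 = 16 m
8–13 s: |2| × 5 = 10 m
13–15 s: |5| × 2 = 10 m
15–19 s: |3| × 4 = 12 m
Total distance = 54 m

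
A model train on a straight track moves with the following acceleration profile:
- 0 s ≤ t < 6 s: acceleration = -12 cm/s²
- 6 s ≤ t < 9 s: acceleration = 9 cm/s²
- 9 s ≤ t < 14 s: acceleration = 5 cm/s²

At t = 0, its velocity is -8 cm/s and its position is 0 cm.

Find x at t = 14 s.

-666 cm

On each constant-a segment, Δv = aΔt and Δx = v₀Δt + ½aΔt²; chain segment to segment.
0–6 s: v starts -8 cm/s; Δx = -8·6 + ½·-12·6² = -264 cm; v ends -80 cm/s.
6–9 s: v starts -80 cm/s; Δx = -80·3 + ½·9·3² = -199.5 cm; v ends -53 cm/s.
9–14 s: v starts -53 cm/s; Δx = -53·5 + ½·5·5² = -202.5 cm; v ends -28 cm/s.
x(14) = 0 + Σ Δx = -666 cm.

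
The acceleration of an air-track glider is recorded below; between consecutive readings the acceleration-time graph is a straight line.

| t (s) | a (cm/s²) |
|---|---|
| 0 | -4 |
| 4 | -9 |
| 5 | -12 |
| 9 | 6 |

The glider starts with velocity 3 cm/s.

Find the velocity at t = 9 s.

Δv equals the area under the a-t graph; then v = v₀ + Δv.
0–4 s: ½(-4 + -9)(4) = -26 cm/s
4–5 s: ½(-9 + -12)(1) = -10.5 cm/s
5–9 s: ½(-12 + 6)(4) = -12 cm/s
Δv = -48.5 cm/s, so v(9) = 3 + (-48.5) = -45.5 cm/s.

-45.5 cm/s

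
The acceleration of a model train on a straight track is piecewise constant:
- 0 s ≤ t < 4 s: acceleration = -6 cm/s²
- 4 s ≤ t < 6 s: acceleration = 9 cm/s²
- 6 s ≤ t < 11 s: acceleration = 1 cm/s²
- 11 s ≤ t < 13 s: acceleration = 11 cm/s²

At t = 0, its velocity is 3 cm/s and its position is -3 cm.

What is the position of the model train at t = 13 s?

On each constant-a segment, Δv = aΔt and Δx = v₀Δt + ½aΔt²; chain segment to segment.
0–4 s: v starts 3 cm/s; Δx = 3·4 + ½·-6·4² = -36 cm; v ends -21 cm/s.
4–6 s: v starts -21 cm/s; Δx = -21·2 + ½·9·2² = -24 cm; v ends -3 cm/s.
6–11 s: v starts -3 cm/s; Δx = -3·5 + ½·1·5² = -2.5 cm; v ends 2 cm/s.
11–13 s: v starts 2 cm/s; Δx = 2·2 + ½·11·2² = 26 cm; v ends 24 cm/s.
x(13) = -3 + Σ Δx = -39.5 cm.

-39.5 cm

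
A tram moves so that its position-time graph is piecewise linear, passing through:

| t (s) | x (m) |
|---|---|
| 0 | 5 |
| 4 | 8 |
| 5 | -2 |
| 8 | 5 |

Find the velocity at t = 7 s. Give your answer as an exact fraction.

7/3 m/s

Velocity is the slope of the x-t graph on 5–8 s: (5 − -2)/(8 − 5) = 7/3 m/s.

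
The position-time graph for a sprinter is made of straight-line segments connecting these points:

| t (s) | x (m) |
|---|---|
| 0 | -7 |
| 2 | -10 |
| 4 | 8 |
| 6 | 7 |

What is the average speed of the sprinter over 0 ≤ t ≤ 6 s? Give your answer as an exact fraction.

11/3 m/s

Average speed = (total path length)/(elapsed time); on a piecewise-linear x-t graph the path length is Σ|Δx|.
0–2 s: |Δx| = |-10 − -7| = 3 m
2–4 s: |Δx| = |8 − -10| = 18 m
4–6 s: |Δx| = |7 − 8| = 1 m
Total path = 22 m; average speed = 22/6 = 11/3 m/s.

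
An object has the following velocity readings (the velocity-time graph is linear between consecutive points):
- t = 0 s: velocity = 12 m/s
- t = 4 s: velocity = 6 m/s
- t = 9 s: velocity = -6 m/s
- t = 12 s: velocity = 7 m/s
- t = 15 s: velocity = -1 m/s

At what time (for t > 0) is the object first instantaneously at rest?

v changes sign on 4–9 s (from 6 to -6); the graph is linear there, so v = 0 at t = 4 + (-6)·(9 − 4)/(-6 − 6) = 6.5 s.

t = 6.5 s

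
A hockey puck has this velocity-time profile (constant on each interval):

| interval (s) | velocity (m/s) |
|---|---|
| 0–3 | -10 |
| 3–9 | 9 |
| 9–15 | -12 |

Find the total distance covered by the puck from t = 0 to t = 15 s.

156 m

Distance (not displacement) is the total path length: add the absolute areas under v-t.
0–3 s: |-10| × 3 = 30 m
3–9 s: |9| × 6 = 54 m
9–15 s: |-12| × 6 = 72 m
Total distance = 156 m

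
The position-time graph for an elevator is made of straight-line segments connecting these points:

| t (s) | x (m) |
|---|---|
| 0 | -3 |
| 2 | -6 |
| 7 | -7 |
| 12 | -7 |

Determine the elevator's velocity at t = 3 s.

-0.2 m/s

Velocity is the slope of the x-t graph on 2–7 s: (-7 − -6)/(7 − 2) = -0.2 m/s.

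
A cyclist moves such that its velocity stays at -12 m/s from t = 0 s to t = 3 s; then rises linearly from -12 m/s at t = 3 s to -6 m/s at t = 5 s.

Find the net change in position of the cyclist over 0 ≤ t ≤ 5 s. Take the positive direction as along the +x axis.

-54 m

Displacement is the signed area under the v-t curve.
0–3 s: -12 × 3 = -36 m
3–5 s: ½(-12 + -6)(2) = -18 m
Net displacement = -54 m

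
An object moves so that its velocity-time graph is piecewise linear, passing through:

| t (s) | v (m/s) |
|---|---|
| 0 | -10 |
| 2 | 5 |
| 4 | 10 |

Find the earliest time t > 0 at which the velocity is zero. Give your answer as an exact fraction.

t = 4/3 s

v changes sign on 0–2 s (from -10 to 5); the graph is linear there, so v = 0 at t = 0 + (10)·(2 − 0)/(5 − -10) = 4/3 s.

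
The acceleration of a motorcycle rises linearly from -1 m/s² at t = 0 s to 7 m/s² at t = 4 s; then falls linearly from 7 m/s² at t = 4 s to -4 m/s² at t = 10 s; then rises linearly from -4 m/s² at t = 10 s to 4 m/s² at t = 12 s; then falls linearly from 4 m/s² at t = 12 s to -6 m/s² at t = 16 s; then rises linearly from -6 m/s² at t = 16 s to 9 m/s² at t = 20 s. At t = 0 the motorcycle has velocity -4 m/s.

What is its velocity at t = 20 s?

Δv equals the area under the a-t graph; then v = v₀ + Δv.
0–4 s: ½(-1 + 7)(4) = 12 m/s
4–10 s: ½(7 + -4)(6) = 9 m/s
10–12 s: ½(-4 + 4)(2) = 0 m/s
12–16 s: ½(4 + -6)(4) = -4 m/s
16–20 s: ½(-6 + 9)(4) = 6 m/s
Δv = 23 m/s, so v(20) = -4 + (23) = 19 m/s.

19 m/s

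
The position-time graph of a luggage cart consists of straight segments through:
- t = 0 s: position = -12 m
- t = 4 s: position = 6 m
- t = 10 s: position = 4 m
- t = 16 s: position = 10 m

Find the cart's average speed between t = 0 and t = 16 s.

Average speed = (total path length)/(elapsed time); on a piecewise-linear x-t graph the path length is Σ|Δx|.
0–4 s: |Δx| = |6 − -12| = 18 m
4–10 s: |Δx| = |4 − 6| = 2 m
10–16 s: |Δx| = |10 − 4| = 6 m
Total path = 26 m; average speed = 26/16 = 1.625 m/s.

1.625 m/s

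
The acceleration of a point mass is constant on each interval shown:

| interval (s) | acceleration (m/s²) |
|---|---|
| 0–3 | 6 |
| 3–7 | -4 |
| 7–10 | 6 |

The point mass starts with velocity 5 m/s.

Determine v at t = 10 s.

Δv equals the area under the a-t graph; then v = v₀ + Δv.
0–3 s: 6 × 3 = 18 m/s
3–7 s: -4 × 4 = -16 m/s
7–10 s: 6 × 3 = 18 m/s
Δv = 20 m/s, so v(10) = 5 + (20) = 25 m/s.

25 m/s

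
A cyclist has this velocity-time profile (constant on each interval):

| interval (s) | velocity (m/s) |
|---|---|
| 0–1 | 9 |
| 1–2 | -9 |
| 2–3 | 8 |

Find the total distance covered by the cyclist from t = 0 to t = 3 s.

26 m

Total distance travelled is ∫|v| dt — sum the magnitudes of each area piece.
0–1 s: |9| × 1 = 9 m
1–2 s: |-9| × 1 = 9 m
2–3 s: |8| × 1 = 8 m
Total distance = 26 m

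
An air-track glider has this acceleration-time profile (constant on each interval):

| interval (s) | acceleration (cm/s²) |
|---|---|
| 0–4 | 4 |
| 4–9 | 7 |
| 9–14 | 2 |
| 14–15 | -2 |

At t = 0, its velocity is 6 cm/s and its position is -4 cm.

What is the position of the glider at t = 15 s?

625.5 cm

On each constant-a segment, Δv = aΔt and Δx = v₀Δt + ½aΔt²; chain segment to segment.
0–4 s: v starts 6 cm/s; Δx = 6·4 + ½·4·4² = 56 cm; v ends 22 cm/s.
4–9 s: v starts 22 cm/s; Δx = 22·5 + ½·7·5² = 197.5 cm; v ends 57 cm/s.
9–14 s: v starts 57 cm/s; Δx = 57·5 + ½·2·5² = 310 cm; v ends 67 cm/s.
14–15 s: v starts 67 cm/s; Δx = 67·1 + ½·-2·1² = 66 cm; v ends 65 cm/s.
x(15) = -4 + Σ Δx = 625.5 cm.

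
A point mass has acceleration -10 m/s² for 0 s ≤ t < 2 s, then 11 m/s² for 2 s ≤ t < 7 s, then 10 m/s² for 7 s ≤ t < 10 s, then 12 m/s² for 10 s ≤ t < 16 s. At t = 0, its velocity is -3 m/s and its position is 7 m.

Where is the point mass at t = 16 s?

732.5 m

On each constant-a segment, Δv = aΔt and Δx = v₀Δt + ½aΔt²; chain segment to segment.
0–2 s: v starts -3 m/s; Δx = -3·2 + ½·-10·2² = -26 m; v ends -23 m/s.
2–7 s: v starts -23 m/s; Δx = -23·5 + ½·11·5² = 22.5 m; v ends 32 m/s.
7–10 s: v starts 32 m/s; Δx = 32·3 + ½·10·3² = 141 m; v ends 62 m/s.
10–16 s: v starts 62 m/s; Δx = 62·6 + ½·12·6² = 588 m; v ends 134 m/s.
x(16) = 7 + Σ Δx = 732.5 m.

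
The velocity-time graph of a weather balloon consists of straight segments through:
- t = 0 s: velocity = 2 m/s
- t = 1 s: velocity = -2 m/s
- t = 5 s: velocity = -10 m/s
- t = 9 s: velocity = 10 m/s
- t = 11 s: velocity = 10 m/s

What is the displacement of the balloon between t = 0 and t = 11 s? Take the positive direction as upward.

Net displacement equals the area under the velocity-time graph (areas below the axis count negative).
0–1 s: ½(2 + -2)(1) = 0 m
1–5 s: ½(-2 + -10)(4) = -24 m
5–9 s: ½(-10 + 10)(4) = 0 m
9–11 s: 10 × 2 = 20 m
Net displacement = -4 m

-4 m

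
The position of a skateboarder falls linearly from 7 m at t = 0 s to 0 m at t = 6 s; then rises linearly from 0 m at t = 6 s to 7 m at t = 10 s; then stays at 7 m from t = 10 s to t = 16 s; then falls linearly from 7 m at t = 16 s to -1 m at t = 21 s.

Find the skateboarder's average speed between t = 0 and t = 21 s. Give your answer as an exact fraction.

22/21 m/s

Average speed = (total path length)/(elapsed time); on a piecewise-linear x-t graph the path length is Σ|Δx|.
0–6 s: |Δx| = |0 − 7| = 7 m
6–10 s: |Δx| = |7 − 0| = 7 m
10–16 s: |Δx| = |7 − 7| = 0 m
16–21 s: |Δx| = |-1 − 7| = 8 m
Total path = 22 m; average speed = 22/21 = 22/21 m/s.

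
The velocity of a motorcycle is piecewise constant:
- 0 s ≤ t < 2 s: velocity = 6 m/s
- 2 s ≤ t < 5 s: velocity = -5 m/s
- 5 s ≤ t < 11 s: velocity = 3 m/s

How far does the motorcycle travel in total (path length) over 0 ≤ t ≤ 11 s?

45 m

Distance (not displacement) is the total path length: add the absolute areas under v-t.
0–2 s: |6| × 2 = 12 m
2–5 s: |-5| × 3 = 15 m
5–11 s: |3| × 6 = 18 m
Total distance = 45 m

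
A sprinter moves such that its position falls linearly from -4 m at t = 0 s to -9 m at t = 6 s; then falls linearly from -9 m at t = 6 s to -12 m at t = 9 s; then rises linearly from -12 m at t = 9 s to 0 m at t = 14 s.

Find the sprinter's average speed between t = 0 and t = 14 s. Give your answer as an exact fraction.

Average speed = (total path length)/(elapsed time); on a piecewise-linear x-t graph the path length is Σ|Δx|.
0–6 s: |Δx| = |-9 − -4| = 5 m
6–9 s: |Δx| = |-12 − -9| = 3 m
9–14 s: |Δx| = |0 − -12| = 12 m
Total path = 20 m; average speed = 20/14 = 10/7 m/s.

10/7 m/s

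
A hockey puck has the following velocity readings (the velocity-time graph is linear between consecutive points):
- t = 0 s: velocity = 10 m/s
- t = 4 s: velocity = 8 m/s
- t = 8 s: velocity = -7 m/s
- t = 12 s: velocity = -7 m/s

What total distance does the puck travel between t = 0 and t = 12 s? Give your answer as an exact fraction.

Distance (not displacement) is the total path length: add the absolute areas under v-t.
0–4 s: |½(10 + 8)(4)| = 36 m
4–8 s: v = 0 at t = 92/15 s; triangle areas 128/15 + 98/15 = 226/15 m
8–12 s: |-7| × 4 = 28 m
Total distance = 1186/15 m

1186/15 m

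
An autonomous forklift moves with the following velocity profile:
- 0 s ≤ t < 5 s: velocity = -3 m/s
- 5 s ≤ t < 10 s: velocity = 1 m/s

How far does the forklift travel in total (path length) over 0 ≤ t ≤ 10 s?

20 m

Total distance travelled is ∫|v| dt — sum the magnitudes of each area piece.
0–5 s: |-3| × 5 = 15 m
5–10 s: |1| × 5 = 5 m
Total distance = 20 m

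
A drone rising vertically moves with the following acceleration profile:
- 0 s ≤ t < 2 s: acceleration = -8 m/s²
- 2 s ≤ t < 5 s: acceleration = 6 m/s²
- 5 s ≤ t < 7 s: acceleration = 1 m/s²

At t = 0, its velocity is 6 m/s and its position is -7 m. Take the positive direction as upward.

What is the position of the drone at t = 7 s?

4 m

On each constant-a segment, Δv = aΔt and Δx = v₀Δt + ½aΔt²; chain segment to segment.
0–2 s: v starts 6 m/s; Δx = 6·2 + ½·-8·2² = -4 m; v ends -10 m/s.
2–5 s: v starts -10 m/s; Δx = -10·3 + ½·6·3² = -3 m; v ends 8 m/s.
5–7 s: v starts 8 m/s; Δx = 8·2 + ½·1·2² = 18 m; v ends 10 m/s.
x(7) = -7 + Σ Δx = 4 m.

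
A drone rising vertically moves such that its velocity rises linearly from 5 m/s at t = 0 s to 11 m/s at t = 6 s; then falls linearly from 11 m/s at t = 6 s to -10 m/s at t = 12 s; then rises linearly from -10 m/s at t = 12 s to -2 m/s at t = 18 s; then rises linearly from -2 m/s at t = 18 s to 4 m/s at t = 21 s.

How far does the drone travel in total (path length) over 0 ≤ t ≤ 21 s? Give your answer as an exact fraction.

844/7 m

Total distance travelled is ∫|v| dt — sum the magnitudes of each area piece.
0–6 s: |½(5 + 11)(6)| = 48 m
6–12 s: v = 0 at t = 64/7 s; triangle areas 121/7 + 100/7 = 221/7 m
12–18 s: |½(-10 + -2)(6)| = 36 m
18–21 s: v = 0 at t = 19 s; triangle areas 1 + 4 = 5 m
Total distance = 844/7 m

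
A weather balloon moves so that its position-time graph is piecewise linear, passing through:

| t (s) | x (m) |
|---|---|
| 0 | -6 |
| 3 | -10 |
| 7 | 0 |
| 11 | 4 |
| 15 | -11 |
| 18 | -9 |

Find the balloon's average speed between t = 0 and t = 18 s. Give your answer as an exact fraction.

Average speed = (total path length)/(elapsed time); on a piecewise-linear x-t graph the path length is Σ|Δx|.
0–3 s: |Δx| = |-10 − -6| = 4 m
3–7 s: |Δx| = |0 − -10| = 10 m
7–11 s: |Δx| = |4 − 0| = 4 m
11–15 s: |Δx| = |-11 − 4| = 15 m
15–18 s: |Δx| = |-9 − -11| = 2 m
Total path = 35 m; average speed = 35/18 = 35/18 m/s.

35/18 m/s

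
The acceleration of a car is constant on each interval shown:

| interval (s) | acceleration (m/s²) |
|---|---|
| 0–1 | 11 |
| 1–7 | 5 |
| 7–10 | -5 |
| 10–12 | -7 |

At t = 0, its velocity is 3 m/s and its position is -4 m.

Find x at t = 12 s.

332 m

On each constant-a segment, Δv = aΔt and Δx = v₀Δt + ½aΔt²; chain segment to segment.
0–1 s: v starts 3 m/s; Δx = 3·1 + ½·11·1² = 8.5 m; v ends 14 m/s.
1–7 s: v starts 14 m/s; Δx = 14·6 + ½·5·6² = 174 m; v ends 44 m/s.
7–10 s: v starts 44 m/s; Δx = 44·3 + ½·-5·3² = 109.5 m; v ends 29 m/s.
10–12 s: v starts 29 m/s; Δx = 29·2 + ½·-7·2² = 44 m; v ends 15 m/s.
x(12) = -4 + Σ Δx = 332 m.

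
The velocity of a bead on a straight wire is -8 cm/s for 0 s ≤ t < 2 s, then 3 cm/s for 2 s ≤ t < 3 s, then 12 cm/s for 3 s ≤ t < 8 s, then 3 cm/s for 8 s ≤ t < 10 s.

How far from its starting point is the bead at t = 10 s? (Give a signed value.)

53 cm

Net displacement equals the area under the velocity-time graph (areas below the axis count negative).
0–2 s: -8 × 2 = -16 cm
2–3 s: 3 × 1 = 3 cm
3–8 s: 12 × 5 = 60 cm
8–10 s: 3 × 2 = 6 cm
Net displacement = 53 cm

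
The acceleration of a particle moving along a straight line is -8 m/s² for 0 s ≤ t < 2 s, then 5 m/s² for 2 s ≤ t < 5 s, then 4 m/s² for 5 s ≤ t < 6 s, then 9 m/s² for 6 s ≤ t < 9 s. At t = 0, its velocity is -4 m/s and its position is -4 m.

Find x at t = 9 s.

On each constant-a segment, Δv = aΔt and Δx = v₀Δt + ½aΔt²; chain segment to segment.
0–2 s: v starts -4 m/s; Δx = -4·2 + ½·-8·2² = -24 m; v ends -20 m/s.
2–5 s: v starts -20 m/s; Δx = -20·3 + ½·5·3² = -37.5 m; v ends -5 m/s.
5–6 s: v starts -5 m/s; Δx = -5·1 + ½·4·1² = -3 m; v ends -1 m/s.
6–9 s: v starts -1 m/s; Δx = -1·3 + ½·9·3² = 37.5 m; v ends 26 m/s.
x(9) = -4 + Σ Δx = -31 m.

-31 m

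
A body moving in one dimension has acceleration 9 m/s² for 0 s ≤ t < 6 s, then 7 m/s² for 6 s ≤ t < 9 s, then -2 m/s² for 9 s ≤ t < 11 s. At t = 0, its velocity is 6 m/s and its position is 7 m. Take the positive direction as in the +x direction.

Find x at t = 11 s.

On each constant-a segment, Δv = aΔt and Δx = v₀Δt + ½aΔt²; chain segment to segment.
0–6 s: v starts 6 m/s; Δx = 6·6 + ½·9·6² = 198 m; v ends 60 m/s.
6–9 s: v starts 60 m/s; Δx = 60·3 + ½·7·3² = 211.5 m; v ends 81 m/s.
9–11 s: v starts 81 m/s; Δx = 81·2 + ½·-2·2² = 158 m; v ends 77 m/s.
x(11) = 7 + Σ Δx = 574.5 m.

574.5 m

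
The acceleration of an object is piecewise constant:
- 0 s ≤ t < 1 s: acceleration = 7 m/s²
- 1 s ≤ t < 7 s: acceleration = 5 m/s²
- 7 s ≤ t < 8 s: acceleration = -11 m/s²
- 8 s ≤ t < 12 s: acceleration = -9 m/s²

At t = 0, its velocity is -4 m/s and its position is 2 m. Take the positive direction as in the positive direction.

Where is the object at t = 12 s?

On each constant-a segment, Δv = aΔt and Δx = v₀Δt + ½aΔt²; chain segment to segment.
0–1 s: v starts -4 m/s; Δx = -4·1 + ½·7·1² = -0.5 m; v ends 3 m/s.
1–7 s: v starts 3 m/s; Δx = 3·6 + ½·5·6² = 108 m; v ends 33 m/s.
7–8 s: v starts 33 m/s; Δx = 33·1 + ½·-11·1² = 27.5 m; v ends 22 m/s.
8–12 s: v starts 22 m/s; Δx = 22·4 + ½·-9·4² = 16 m; v ends -14 m/s.
x(12) = 2 + Σ Δx = 153 m.

153 m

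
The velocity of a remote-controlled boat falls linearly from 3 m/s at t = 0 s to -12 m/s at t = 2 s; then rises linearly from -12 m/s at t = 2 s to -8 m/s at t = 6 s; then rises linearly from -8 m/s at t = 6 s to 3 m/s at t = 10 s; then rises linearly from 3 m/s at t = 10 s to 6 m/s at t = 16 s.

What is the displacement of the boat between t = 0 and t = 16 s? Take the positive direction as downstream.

-32 m

Net displacement equals the area under the velocity-time graph (areas below the axis count negative).
0–2 s: ½(3 + -12)(2) = -9 m
2–6 s: ½(-12 + -8)(4) = -40 m
6–10 s: ½(-8 + 3)(4) = -10 m
10–16 s: ½(3 + 6)(6) = 27 m
Net displacement = -32 m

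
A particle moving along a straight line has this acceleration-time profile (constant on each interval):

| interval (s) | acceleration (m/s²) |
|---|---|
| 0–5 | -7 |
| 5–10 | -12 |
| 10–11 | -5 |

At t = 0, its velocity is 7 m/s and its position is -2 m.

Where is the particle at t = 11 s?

-435 m

On each constant-a segment, Δv = aΔt and Δx = v₀Δt + ½aΔt²; chain segment to segment.
0–5 s: v starts 7 m/s; Δx = 7·5 + ½·-7·5² = -52.5 m; v ends -28 m/s.
5–10 s: v starts -28 m/s; Δx = -28·5 + ½·-12·5² = -290 m; v ends -88 m/s.
10–11 s: v starts -88 m/s; Δx = -88·1 + ½·-5·1² = -90.5 m; v ends -93 m/s.
x(11) = -2 + Σ Δx = -435 m.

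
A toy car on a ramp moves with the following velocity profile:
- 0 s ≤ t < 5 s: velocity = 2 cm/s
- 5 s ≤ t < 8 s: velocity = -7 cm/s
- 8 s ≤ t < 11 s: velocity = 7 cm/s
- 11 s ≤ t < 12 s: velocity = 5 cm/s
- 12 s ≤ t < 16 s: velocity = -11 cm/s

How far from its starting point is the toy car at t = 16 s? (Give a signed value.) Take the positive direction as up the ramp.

Net displacement equals the area under the velocity-time graph (areas below the axis count negative).
0–5 s: 2 × 5 = 10 cm
5–8 s: -7 × 3 = -21 cm
8–11 s: 7 × 3 = 21 cm
11–12 s: 5 × 1 = 5 cm
12–16 s: -11 × 4 = -44 cm
Net displacement = -29 cm

-29 cm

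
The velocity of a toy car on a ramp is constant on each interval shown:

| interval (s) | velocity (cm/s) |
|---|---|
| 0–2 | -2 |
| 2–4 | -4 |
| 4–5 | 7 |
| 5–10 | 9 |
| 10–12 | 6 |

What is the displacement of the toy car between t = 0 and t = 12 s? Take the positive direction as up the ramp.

Displacement is the signed area under the v-t curve.
0–2 s: -2 × 2 = -4 cm
2–4 s: -4 × 2 = -8 cm
4–5 s: 7 × 1 = 7 cm
5–10 s: 9 × 5 = 45 cm
10–12 s: 6 × 2 = 12 cm
Net displacement = 52 cm

52 cm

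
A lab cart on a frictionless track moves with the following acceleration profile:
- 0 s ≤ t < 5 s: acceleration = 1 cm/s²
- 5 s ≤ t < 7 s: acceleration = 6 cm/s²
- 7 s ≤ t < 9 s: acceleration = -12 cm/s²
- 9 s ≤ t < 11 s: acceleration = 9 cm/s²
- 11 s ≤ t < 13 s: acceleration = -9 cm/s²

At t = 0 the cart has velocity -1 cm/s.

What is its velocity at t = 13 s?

Δv equals the area under the a-t graph; then v = v₀ + Δv.
0–5 s: 1 × 5 = 5 cm/s
5–7 s: 6 × 2 = 12 cm/s
7–9 s: -12 × 2 = -24 cm/s
9–11 s: 9 × 2 = 18 cm/s
11–13 s: -9 × 2 = -18 cm/s
Δv = -7 cm/s, so v(13) = -1 + (-7) = -8 cm/s.

-8 cm/s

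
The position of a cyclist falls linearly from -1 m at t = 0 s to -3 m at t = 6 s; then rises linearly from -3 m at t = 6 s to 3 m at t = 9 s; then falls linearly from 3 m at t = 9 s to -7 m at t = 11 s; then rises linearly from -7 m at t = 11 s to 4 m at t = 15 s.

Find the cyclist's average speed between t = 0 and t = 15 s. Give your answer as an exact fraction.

Average speed = (total path length)/(elapsed time); on a piecewise-linear x-t graph the path length is Σ|Δx|.
0–6 s: |Δx| = |-3 − -1| = 2 m
6–9 s: |Δx| = |3 − -3| = 6 m
9–11 s: |Δx| = |-7 − 3| = 10 m
11–15 s: |Δx| = |4 − -7| = 11 m
Total path = 29 m; average speed = 29/15 = 29/15 m/s.

29/15 m/s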